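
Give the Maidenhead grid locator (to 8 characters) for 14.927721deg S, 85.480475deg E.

NH25rb77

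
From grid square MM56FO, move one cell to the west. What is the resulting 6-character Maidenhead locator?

Longitude subsquare f = 5; −1 → 4 = e.
The latitude characters are unchanged.

MM56eo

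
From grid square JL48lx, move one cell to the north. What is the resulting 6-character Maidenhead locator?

Latitude subsquare x = 23; +1 → 24, wraps to 0 = a, carry into square.
Latitude square 8; +1 → 9.
The longitude characters are unchanged.

JL49la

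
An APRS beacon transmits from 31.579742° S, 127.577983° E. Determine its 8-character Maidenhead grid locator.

PF38sk90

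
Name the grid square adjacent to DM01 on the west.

Longitude square 0; −1 → -1, wraps to 9, carry into field.
Longitude field D = 3; −1 → 2 = C.
The latitude characters are unchanged.

CM91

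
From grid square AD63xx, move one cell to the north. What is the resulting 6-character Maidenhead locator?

AD64xa

Latitude subsquare x = 23; +1 → 24, wraps to 0 = a, carry into square.
Latitude square 3; +1 → 4.
The longitude characters are unchanged.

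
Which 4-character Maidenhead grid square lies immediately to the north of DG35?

Latitude square 5; +1 → 6.
The longitude characters are unchanged.

DG36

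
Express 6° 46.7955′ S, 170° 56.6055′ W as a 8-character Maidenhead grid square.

Shift to the Maidenhead origin (180°W, 90°S): lon 9.05658, lat 83.22007.
Field: lon ⌊9.05658/20⌋ = 0 → A; lat ⌊83.22007/10⌋ = 8 → I.
Square: lon ⌊9.05658/2⌋ = 4; lat ⌊3.22007/1⌋ = 3.
Subsquare: lon ⌊1.05658/0.0833333⌋ = 12 → m; lat ⌊0.22007/0.0416667⌋ = 5 → f.
Extended square: lon ⌊0.05658/0.00833333⌋ = 6; lat ⌊0.01174/0.00416667⌋ = 2.

AI43mf62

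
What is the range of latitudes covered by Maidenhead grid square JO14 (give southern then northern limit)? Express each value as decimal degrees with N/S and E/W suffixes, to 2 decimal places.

54.00° N, 55.00° N

Field J=9, O=14: +9·20° lon, +14·10° lat → SW at lon 0°, lat 50°.
Square 1, 4: +1·2° lon, +4·1° lat → SW at lon 2°, lat 54°.
Cell spans 2° lon × 1° lat.
south 54.00° N, north 55.00° N.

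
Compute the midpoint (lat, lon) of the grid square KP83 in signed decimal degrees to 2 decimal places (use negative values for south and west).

63.50, 37.00

Field K=10, P=15: +10·20° lon, +15·10° lat → SW at lon 20°, lat 60°.
Square 8, 3: +8·2° lon, +3·1° lat → SW at lon 36°, lat 63°.
Cell spans 2° lon × 1° lat. Centre is SW corner plus half of each.
latitude 63.50, longitude 37.00.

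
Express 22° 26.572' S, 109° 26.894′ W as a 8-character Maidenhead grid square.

Shift to the Maidenhead origin (180°W, 90°S): lon 70.55177, lat 67.55713.
Field: 70.55177/20 → 3 → D, 67.55713/10 → 6 → G; chars DG.
Square: 10.55177/2 → 5, 7.55713/1 → 7; chars 57.
Subsquare: 0.55177/0.0833333 → 6 → g, 0.55713/0.0416667 → 13 → n; chars gn.
Extended square: 0.05177/0.00833333 → 6, 0.01547/0.00416667 → 3; chars 63.

DG57gn63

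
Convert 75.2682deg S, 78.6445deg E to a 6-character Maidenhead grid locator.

MB94hr

Offset from 180°W / 90°S: lon 258.6445°, lat 14.7318°.
Field: lon ⌊258.6445/20⌋ = 12 → M; lat ⌊14.7318/10⌋ = 1 → B.
Square: lon ⌊18.6445/2⌋ = 9; lat ⌊4.7318/1⌋ = 4.
Subsquare: lon ⌊0.6445/0.0833333⌋ = 7 → h; lat ⌊0.7318/0.0416667⌋ = 17 → r.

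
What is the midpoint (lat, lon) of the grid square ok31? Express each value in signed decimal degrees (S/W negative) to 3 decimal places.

Field O=14, K=10: +14·20° lon, +10·10° lat → SW at lon 100°, lat 10°.
Square 3, 1: +3·2° lon, +1·1° lat → SW at lon 106°, lat 11°.
Cell spans 2° lon × 1° lat. Centre is SW corner plus half of each.
latitude 11.500, longitude 107.000.

11.500, 107.000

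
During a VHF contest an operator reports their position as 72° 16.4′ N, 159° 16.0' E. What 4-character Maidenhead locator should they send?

QQ92

Shift to the Maidenhead origin (180°W, 90°S): lon 339.27, lat 162.27.
Field: lon ⌊339.27/20⌋ = 16 → Q; lat ⌊162.27/10⌋ = 16 → Q.
Square: lon ⌊19.27/2⌋ = 9; lat ⌊2.27/1⌋ = 2.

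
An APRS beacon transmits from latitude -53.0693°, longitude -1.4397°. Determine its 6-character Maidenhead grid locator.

ID96gw

Add 180° to longitude and 90° to latitude: 178.5603, 36.9307.
Field (20°×10°, letters A–R): 178.5603/20 → 8 → I, 36.9307/10 → 3 → D; chars ID.
Square (2°×1°, digits 0–9): 18.5603/2 → 9, 6.9307/1 → 6; chars 96.
Subsquare (5′×2.5′, letters a–x): 0.5603/0.0833333 → 6 → g, 0.9307/0.0416667 → 22 → w; chars gw.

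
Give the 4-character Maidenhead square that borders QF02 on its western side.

PF92

Longitude square 0; −1 → -1, wraps to 9, carry into field.
Longitude field Q = 16; −1 → 15 = P.
The latitude characters are unchanged.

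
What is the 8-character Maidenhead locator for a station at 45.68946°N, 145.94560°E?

Offset from 180°W / 90°S: lon 325.94560°, lat 135.68946°.
Field (20°×10°, letters A–R): lon ⌊325.94560/20⌋ = 16 → Q; lat ⌊135.68946/10⌋ = 13 → N.
Square (2°×1°, digits 0–9): lon ⌊5.94560/2⌋ = 2; lat ⌊5.68946/1⌋ = 5.
Subsquare (5′×2.5′, letters a–x): lon ⌊1.94560/0.0833333⌋ = 23 → x; lat ⌊0.68946/0.0416667⌋ = 16 → q.
Extended square (30″×15″, digits 0–9): lon ⌊0.02893/0.00833333⌋ = 3; lat ⌊0.02279/0.00416667⌋ = 5.

QN25xq35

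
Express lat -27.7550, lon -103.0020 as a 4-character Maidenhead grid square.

DG82

Shift to the Maidenhead origin (180°W, 90°S): lon 77.00, lat 62.25.
Field: lon ⌊77.00/20⌋ = 3 → D; lat ⌊62.25/10⌋ = 6 → G.
Square: lon ⌊17.00/2⌋ = 8; lat ⌊2.25/1⌋ = 2.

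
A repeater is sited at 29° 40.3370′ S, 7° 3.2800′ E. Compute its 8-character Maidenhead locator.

JG30mh68

Shift to the Maidenhead origin (180°W, 90°S): lon 187.05467, lat 60.32772.
Field: lon ⌊187.05467/20⌋ = 9 → J; lat ⌊60.32772/10⌋ = 6 → G.
Square: lon ⌊7.05467/2⌋ = 3; lat ⌊0.32772/1⌋ = 0.
Subsquare: lon ⌊1.05467/0.0833333⌋ = 12 → m; lat ⌊0.32772/0.0416667⌋ = 7 → h.
Extended square: lon ⌊0.05467/0.00833333⌋ = 6; lat ⌊0.03605/0.00416667⌋ = 8.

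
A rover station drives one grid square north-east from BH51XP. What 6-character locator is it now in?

Longitude subsquare x = 23; +1 → 24, wraps to 0 = a, carry into square.
Longitude square 5; +1 → 6.
Latitude subsquare p = 15; +1 → 16 = q.

BH61aq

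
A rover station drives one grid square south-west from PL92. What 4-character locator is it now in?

Longitude square 9; −1 → 8.
Latitude square 2; −1 → 1.

PL81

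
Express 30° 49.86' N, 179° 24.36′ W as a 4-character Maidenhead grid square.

Offset from 180°W / 90°S: lon 0.59°, lat 120.83°.
Field: 0.59/20 → 0 → A, 120.83/10 → 12 → M; chars AM.
Square: 0.59/2 → 0, 0.83/1 → 0; chars 00.

AM00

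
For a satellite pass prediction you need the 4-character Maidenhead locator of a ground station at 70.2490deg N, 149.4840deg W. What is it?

Add 180° to longitude and 90° to latitude: 30.52, 160.25.
Field (20°×10°, letters A–R): lon ⌊30.52/20⌋ = 1 → B; lat ⌊160.25/10⌋ = 16 → Q.
Square (2°×1°, digits 0–9): lon ⌊10.52/2⌋ = 5; lat ⌊0.25/1⌋ = 0.

BQ50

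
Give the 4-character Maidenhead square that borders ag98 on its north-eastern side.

BG09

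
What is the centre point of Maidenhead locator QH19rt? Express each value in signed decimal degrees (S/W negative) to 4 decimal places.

Field Q=16, H=7: +16·20° lon, +7·10° lat → SW at lon 140°, lat -20°.
Square 1, 9: +1·2° lon, +9·1° lat → SW at lon 142°, lat -11°.
Subsquare r=17, t=19: +17·0.0833333° lon, +19·0.0416667° lat → SW at lon 143.417°, lat -10.2083°.
Cell spans 0.0833333° lon × 0.0416667° lat. Centre is SW corner plus half of each.
latitude -10.1875, longitude 143.4583.

-10.1875, 143.4583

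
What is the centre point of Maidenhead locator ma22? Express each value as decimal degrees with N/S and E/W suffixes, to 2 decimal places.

87.50° S, 65.00° E

Field M=12, A=0: +12·20° lon, +0·10° lat → SW at lon 60°, lat -90°.
Square 2, 2: +2·2° lon, +2·1° lat → SW at lon 64°, lat -88°.
Cell spans 2° lon × 1° lat. Centre is SW corner plus half of each.
latitude 87.50° S, longitude 65.00° E.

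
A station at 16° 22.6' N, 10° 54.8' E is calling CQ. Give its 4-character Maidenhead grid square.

JK56

Shift to the Maidenhead origin (180°W, 90°S): lon 190.91, lat 106.38.
Field (20°×10°, letters A–R): 190.91/20 → 9 → J, 106.38/10 → 10 → K; chars JK.
Square (2°×1°, digits 0–9): 10.91/2 → 5, 6.38/1 → 6; chars 56.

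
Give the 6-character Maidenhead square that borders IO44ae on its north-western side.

IO34xf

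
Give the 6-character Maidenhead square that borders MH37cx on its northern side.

MH38ca

Latitude subsquare x = 23; +1 → 24, wraps to 0 = a, carry into square.
Latitude square 7; +1 → 8.
The longitude characters are unchanged.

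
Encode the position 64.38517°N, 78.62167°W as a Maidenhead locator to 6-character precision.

Add 180° to longitude and 90° to latitude: 101.3783, 154.3852.
Field: 101.3783/20 → 5 → F, 154.3852/10 → 15 → P; chars FP.
Square: 1.3783/2 → 0, 4.3852/1 → 4; chars 04.
Subsquare: 1.3783/0.0833333 → 16 → q, 0.3852/0.0416667 → 9 → j; chars qj.

FP04qj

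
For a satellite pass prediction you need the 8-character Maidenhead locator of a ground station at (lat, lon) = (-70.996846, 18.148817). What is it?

JB99ba70

Offset from 180°W / 90°S: lon 198.14882°, lat 19.00315°.
Field: lon ⌊198.14882/20⌋ = 9 → J; lat ⌊19.00315/10⌋ = 1 → B.
Square: lon ⌊18.14882/2⌋ = 9; lat ⌊9.00315/1⌋ = 9.
Subsquare: lon ⌊0.14882/0.0833333⌋ = 1 → b; lat ⌊0.00315/0.0416667⌋ = 0 → a.
Extended square: lon ⌊0.06548/0.00833333⌋ = 7; lat ⌊0.00315/0.00416667⌋ = 0.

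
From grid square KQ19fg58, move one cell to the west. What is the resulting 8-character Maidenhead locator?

KQ19fg48

Longitude extended square 5; −1 → 4.
The latitude characters are unchanged.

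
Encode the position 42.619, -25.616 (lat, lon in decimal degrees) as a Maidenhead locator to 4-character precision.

Shift to the Maidenhead origin (180°W, 90°S): lon 154.38, lat 132.62.
Field: 154.38/20 → 7 → H, 132.62/10 → 13 → N; chars HN.
Square: 14.38/2 → 7, 2.62/1 → 2; chars 72.

HN72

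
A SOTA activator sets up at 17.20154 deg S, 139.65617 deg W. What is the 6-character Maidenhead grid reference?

CH02et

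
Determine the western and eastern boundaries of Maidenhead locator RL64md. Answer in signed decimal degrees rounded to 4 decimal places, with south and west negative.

Field R=17, L=11: +17·20° lon, +11·10° lat → SW at lon 160°, lat 20°.
Square 6, 4: +6·2° lon, +4·1° lat → SW at lon 172°, lat 24°.
Subsquare m=12, d=3: +12·0.0833333° lon, +3·0.0416667° lat → SW at lon 173°, lat 24.125°.
Cell spans 0.0833333° lon × 0.0416667° lat.
west 173.0000, east 173.0833.

173.0000, 173.0833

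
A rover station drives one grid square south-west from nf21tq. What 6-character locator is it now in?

Longitude subsquare t = 19; −1 → 18 = s.
Latitude subsquare q = 16; −1 → 15 = p.

NF21sp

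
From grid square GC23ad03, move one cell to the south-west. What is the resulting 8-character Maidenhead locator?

Longitude extended square 0; −1 → -1, wraps to 9, carry into subsquare.
Longitude subsquare a = 0; −1 → -1, wraps to 23 = x, carry into square.
Longitude square 2; −1 → 1.
Latitude extended square 3; −1 → 2.

GC13xd92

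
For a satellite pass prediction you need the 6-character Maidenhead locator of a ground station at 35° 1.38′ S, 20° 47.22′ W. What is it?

HF94ox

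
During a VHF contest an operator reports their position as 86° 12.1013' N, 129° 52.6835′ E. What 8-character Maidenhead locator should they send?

PR46we58

Shift to the Maidenhead origin (180°W, 90°S): lon 309.87806, lat 176.20169.
Field: lon ⌊309.87806/20⌋ = 15 → P; lat ⌊176.20169/10⌋ = 17 → R.
Square: lon ⌊9.87806/2⌋ = 4; lat ⌊6.20169/1⌋ = 6.
Subsquare: lon ⌊1.87806/0.0833333⌋ = 22 → w; lat ⌊0.20169/0.0416667⌋ = 4 → e.
Extended square: lon ⌊0.04473/0.00833333⌋ = 5; lat ⌊0.03502/0.00416667⌋ = 8.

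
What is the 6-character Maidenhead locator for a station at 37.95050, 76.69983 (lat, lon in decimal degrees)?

MM87iw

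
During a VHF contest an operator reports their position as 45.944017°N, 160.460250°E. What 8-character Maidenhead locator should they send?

RN05fw56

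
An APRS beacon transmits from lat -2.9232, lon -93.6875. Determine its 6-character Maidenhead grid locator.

EI37db

Offset from 180°W / 90°S: lon 86.3125°, lat 87.0768°.
Field (20°×10°, letters A–R): lon ⌊86.3125/20⌋ = 4 → E; lat ⌊87.0768/10⌋ = 8 → I.
Square (2°×1°, digits 0–9): lon ⌊6.3125/2⌋ = 3; lat ⌊7.0768/1⌋ = 7.
Subsquare (5′×2.5′, letters a–x): lon ⌊0.3125/0.0833333⌋ = 3 → d; lat ⌊0.0768/0.0416667⌋ = 1 → b.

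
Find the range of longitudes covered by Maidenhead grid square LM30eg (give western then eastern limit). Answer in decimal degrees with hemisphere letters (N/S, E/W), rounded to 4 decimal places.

Field L=11, M=12: +11·20° lon, +12·10° lat → SW at lon 40°, lat 30°.
Square 3, 0: +3·2° lon, +0·1° lat → SW at lon 46°, lat 30°.
Subsquare e=4, g=6: +4·0.0833333° lon, +6·0.0416667° lat → SW at lon 46.3333°, lat 30.25°.
Cell spans 0.0833333° lon × 0.0416667° lat.
west 46.3333° E, east 46.4167° E.

46.3333° E, 46.4167° E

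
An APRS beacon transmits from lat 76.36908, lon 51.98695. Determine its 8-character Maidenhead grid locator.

LQ56xi88

Offset from 180°W / 90°S: lon 231.98695°, lat 166.36908°.
Field: 231.98695/20 → 11 → L, 166.36908/10 → 16 → Q; chars LQ.
Square: 11.98695/2 → 5, 6.36908/1 → 6; chars 56.
Subsquare: 1.98695/0.0833333 → 23 → x, 0.36908/0.0416667 → 8 → i; chars xi.
Extended square: 0.07028/0.00833333 → 8, 0.03575/0.00416667 → 8; chars 88.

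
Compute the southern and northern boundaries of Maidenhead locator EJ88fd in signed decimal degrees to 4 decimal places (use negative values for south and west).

Field E=4, J=9: +4·20° lon, +9·10° lat → SW at lon -100°, lat 0°.
Square 8, 8: +8·2° lon, +8·1° lat → SW at lon -84°, lat 8°.
Subsquare f=5, d=3: +5·0.0833333° lon, +3·0.0416667° lat → SW at lon -83.5833°, lat 8.125°.
Cell spans 0.0833333° lon × 0.0416667° lat.
south 8.1250, north 8.1667.

8.1250, 8.1667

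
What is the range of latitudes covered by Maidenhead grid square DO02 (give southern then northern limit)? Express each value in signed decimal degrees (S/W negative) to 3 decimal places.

Field D=3, O=14: +3·20° lon, +14·10° lat → SW at lon -120°, lat 50°.
Square 0, 2: +0·2° lon, +2·1° lat → SW at lon -120°, lat 52°.
Cell spans 2° lon × 1° lat.
south 52.000, north 53.000.

52.000, 53.000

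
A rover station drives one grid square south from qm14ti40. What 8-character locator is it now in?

QM14th49

Latitude extended square 0; −1 → -1, wraps to 9, carry into subsquare.
Latitude subsquare i = 8; −1 → 7 = h.
The longitude characters are unchanged.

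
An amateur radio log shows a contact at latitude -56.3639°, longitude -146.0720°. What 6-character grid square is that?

BD63xp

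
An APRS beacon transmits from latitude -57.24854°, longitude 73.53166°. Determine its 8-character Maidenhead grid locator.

Add 180° to longitude and 90° to latitude: 253.53166, 32.75146.
Field: 253.53166/20 → 12 → M, 32.75146/10 → 3 → D; chars MD.
Square: 13.53166/2 → 6, 2.75146/1 → 2; chars 62.
Subsquare: 1.53166/0.0833333 → 18 → s, 0.75146/0.0416667 → 18 → s; chars ss.
Extended square: 0.03166/0.00833333 → 3, 0.00146/0.00416667 → 0; chars 30.

MD62ss30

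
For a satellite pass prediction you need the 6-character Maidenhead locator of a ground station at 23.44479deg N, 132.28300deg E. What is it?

PL63dk

Shift to the Maidenhead origin (180°W, 90°S): lon 312.2830, lat 113.4448.
Field (20°×10°, letters A–R): 312.2830/20 → 15 → P, 113.4448/10 → 11 → L; chars PL.
Square (2°×1°, digits 0–9): 12.2830/2 → 6, 3.4448/1 → 3; chars 63.
Subsquare (5′×2.5′, letters a–x): 0.2830/0.0833333 → 3 → d, 0.4448/0.0416667 → 10 → k; chars dk.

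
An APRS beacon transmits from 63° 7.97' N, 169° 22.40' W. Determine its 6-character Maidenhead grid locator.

Offset from 180°W / 90°S: lon 10.6267°, lat 153.1328°.
Field (20°×10°, letters A–R): lon ⌊10.6267/20⌋ = 0 → A; lat ⌊153.1328/10⌋ = 15 → P.
Square (2°×1°, digits 0–9): lon ⌊10.6267/2⌋ = 5; lat ⌊3.1328/1⌋ = 3.
Subsquare (5′×2.5′, letters a–x): lon ⌊0.6267/0.0833333⌋ = 7 → h; lat ⌊0.1328/0.0416667⌋ = 3 → d.

AP53hd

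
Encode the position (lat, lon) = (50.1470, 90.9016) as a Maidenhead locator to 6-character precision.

Shift to the Maidenhead origin (180°W, 90°S): lon 270.9016, lat 140.1470.
Field: 270.9016/20 → 13 → N, 140.1470/10 → 14 → O; chars NO.
Square: 10.9016/2 → 5, 0.1470/1 → 0; chars 50.
Subsquare: 0.9016/0.0833333 → 10 → k, 0.1470/0.0416667 → 3 → d; chars kd.

NO50kd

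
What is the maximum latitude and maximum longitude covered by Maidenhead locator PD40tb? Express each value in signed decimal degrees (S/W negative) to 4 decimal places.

Field P=15, D=3: +15·20° lon, +3·10° lat → SW at lon 120°, lat -60°.
Square 4, 0: +4·2° lon, +0·1° lat → SW at lon 128°, lat -60°.
Subsquare t=19, b=1: +19·0.0833333° lon, +1·0.0416667° lat → SW at lon 129.583°, lat -59.9583°.
Cell spans 0.0833333° lon × 0.0416667° lat. NE corner is SW corner plus one full cell.
latitude -59.9167, longitude 129.6667.

-59.9167, 129.6667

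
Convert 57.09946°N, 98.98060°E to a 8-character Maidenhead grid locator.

Add 180° to longitude and 90° to latitude: 278.98060, 147.09946.
Field (20°×10°, letters A–R): lon ⌊278.98060/20⌋ = 13 → N; lat ⌊147.09946/10⌋ = 14 → O.
Square (2°×1°, digits 0–9): lon ⌊18.98060/2⌋ = 9; lat ⌊7.09946/1⌋ = 7.
Subsquare (5′×2.5′, letters a–x): lon ⌊0.98060/0.0833333⌋ = 11 → l; lat ⌊0.09946/0.0416667⌋ = 2 → c.
Extended square (30″×15″, digits 0–9): lon ⌊0.06393/0.00833333⌋ = 7; lat ⌊0.01613/0.00416667⌋ = 3.

NO97lc73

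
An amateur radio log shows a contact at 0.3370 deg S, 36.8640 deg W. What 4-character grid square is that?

HI19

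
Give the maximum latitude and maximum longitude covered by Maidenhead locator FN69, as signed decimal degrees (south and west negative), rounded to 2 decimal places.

50.00, -66.00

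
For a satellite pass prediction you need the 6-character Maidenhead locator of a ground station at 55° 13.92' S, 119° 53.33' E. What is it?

OD94ws

Offset from 180°W / 90°S: lon 299.8888°, lat 34.7680°.
Field: lon ⌊299.8888/20⌋ = 14 → O; lat ⌊34.7680/10⌋ = 3 → D.
Square: lon ⌊19.8888/2⌋ = 9; lat ⌊4.7680/1⌋ = 4.
Subsquare: lon ⌊1.8888/0.0833333⌋ = 22 → w; lat ⌊0.7680/0.0416667⌋ = 18 → s.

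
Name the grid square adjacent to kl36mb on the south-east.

KL36na

Longitude subsquare m = 12; +1 → 13 = n.
Latitude subsquare b = 1; −1 → 0 = a.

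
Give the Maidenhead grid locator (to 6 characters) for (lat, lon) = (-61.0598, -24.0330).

Shift to the Maidenhead origin (180°W, 90°S): lon 155.9670, lat 28.9402.
Field: lon ⌊155.9670/20⌋ = 7 → H; lat ⌊28.9402/10⌋ = 2 → C.
Square: lon ⌊15.9670/2⌋ = 7; lat ⌊8.9402/1⌋ = 8.
Subsquare: lon ⌊1.9670/0.0833333⌋ = 23 → x; lat ⌊0.9402/0.0416667⌋ = 22 → w.

HC78xw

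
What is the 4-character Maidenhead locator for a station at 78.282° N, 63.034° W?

FQ88

Offset from 180°W / 90°S: lon 116.97°, lat 168.28°.
Field: lon ⌊116.97/20⌋ = 5 → F; lat ⌊168.28/10⌋ = 16 → Q.
Square: lon ⌊16.97/2⌋ = 8; lat ⌊8.28/1⌋ = 8.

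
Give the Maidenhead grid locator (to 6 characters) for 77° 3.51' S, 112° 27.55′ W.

Shift to the Maidenhead origin (180°W, 90°S): lon 67.5408, lat 12.9415.
Field (20°×10°, letters A–R): lon ⌊67.5408/20⌋ = 3 → D; lat ⌊12.9415/10⌋ = 1 → B.
Square (2°×1°, digits 0–9): lon ⌊7.5408/2⌋ = 3; lat ⌊2.9415/1⌋ = 2.
Subsquare (5′×2.5′, letters a–x): lon ⌊1.5408/0.0833333⌋ = 18 → s; lat ⌊0.9415/0.0416667⌋ = 22 → w.

DB32sw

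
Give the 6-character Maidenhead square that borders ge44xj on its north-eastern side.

Longitude subsquare x = 23; +1 → 24, wraps to 0 = a, carry into square.
Longitude square 4; +1 → 5.
Latitude subsquare j = 9; +1 → 10 = k.

GE54ak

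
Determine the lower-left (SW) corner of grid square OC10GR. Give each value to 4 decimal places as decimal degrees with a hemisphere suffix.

Field O=14, C=2: +14·20° lon, +2·10° lat → SW at lon 100°, lat -70°.
Square 1, 0: +1·2° lon, +0·1° lat → SW at lon 102°, lat -70°.
Subsquare g=6, r=17: +6·0.0833333° lon, +17·0.0416667° lat → SW at lon 102.5°, lat -69.2917°.
latitude 69.2917° S, longitude 102.5000° E.

69.2917° S, 102.5000° E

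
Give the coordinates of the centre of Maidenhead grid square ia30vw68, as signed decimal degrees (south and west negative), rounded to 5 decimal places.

-89.04792, -12.19583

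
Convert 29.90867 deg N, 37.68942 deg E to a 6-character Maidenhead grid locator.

KL89uv

Offset from 180°W / 90°S: lon 217.6894°, lat 119.9087°.
Field (20°×10°, letters A–R): lon ⌊217.6894/20⌋ = 10 → K; lat ⌊119.9087/10⌋ = 11 → L.
Square (2°×1°, digits 0–9): lon ⌊17.6894/2⌋ = 8; lat ⌊9.9087/1⌋ = 9.
Subsquare (5′×2.5′, letters a–x): lon ⌊1.6894/0.0833333⌋ = 20 → u; lat ⌊0.9087/0.0416667⌋ = 21 → v.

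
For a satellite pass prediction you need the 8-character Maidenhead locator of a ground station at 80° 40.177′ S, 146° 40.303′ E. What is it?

QA39ih09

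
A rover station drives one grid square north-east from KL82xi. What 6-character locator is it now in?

Longitude subsquare x = 23; +1 → 24, wraps to 0 = a, carry into square.
Longitude square 8; +1 → 9.
Latitude subsquare i = 8; +1 → 9 = j.

KL92aj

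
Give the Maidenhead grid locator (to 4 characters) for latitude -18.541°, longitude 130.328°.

Shift to the Maidenhead origin (180°W, 90°S): lon 310.33, lat 71.46.
Field: lon ⌊310.33/20⌋ = 15 → P; lat ⌊71.46/10⌋ = 7 → H.
Square: lon ⌊10.33/2⌋ = 5; lat ⌊1.46/1⌋ = 1.

PH51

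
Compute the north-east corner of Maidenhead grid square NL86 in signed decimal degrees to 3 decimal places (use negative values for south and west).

Field N=13, L=11: +13·20° lon, +11·10° lat → SW at lon 80°, lat 20°.
Square 8, 6: +8·2° lon, +6·1° lat → SW at lon 96°, lat 26°.
Cell spans 2° lon × 1° lat. NE corner is SW corner plus one full cell.
latitude 27.000, longitude 98.000.

27.000, 98.000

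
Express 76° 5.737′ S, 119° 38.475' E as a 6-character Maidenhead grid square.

OB93tv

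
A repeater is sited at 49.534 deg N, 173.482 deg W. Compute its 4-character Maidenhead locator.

Offset from 180°W / 90°S: lon 6.52°, lat 139.53°.
Field: lon ⌊6.52/20⌋ = 0 → A; lat ⌊139.53/10⌋ = 13 → N.
Square: lon ⌊6.52/2⌋ = 3; lat ⌊9.53/1⌋ = 9.

AN39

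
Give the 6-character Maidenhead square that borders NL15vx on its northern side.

Latitude subsquare x = 23; +1 → 24, wraps to 0 = a, carry into square.
Latitude square 5; +1 → 6.
The longitude characters are unchanged.

NL16va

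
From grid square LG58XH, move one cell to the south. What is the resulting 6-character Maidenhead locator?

Latitude subsquare h = 7; −1 → 6 = g.
The longitude characters are unchanged.

LG58xg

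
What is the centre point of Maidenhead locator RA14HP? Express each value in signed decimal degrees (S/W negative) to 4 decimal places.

-85.3542, 162.6250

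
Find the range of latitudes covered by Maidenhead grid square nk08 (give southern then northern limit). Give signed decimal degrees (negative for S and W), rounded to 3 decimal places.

18.000, 19.000

Field N=13, K=10: +13·20° lon, +10·10° lat → SW at lon 80°, lat 10°.
Square 0, 8: +0·2° lon, +8·1° lat → SW at lon 80°, lat 18°.
Cell spans 2° lon × 1° lat.
south 18.000, north 19.000.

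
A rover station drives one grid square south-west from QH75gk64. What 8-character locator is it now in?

QH75gk53

Longitude extended square 6; −1 → 5.
Latitude extended square 4; −1 → 3.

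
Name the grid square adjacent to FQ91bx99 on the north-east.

FQ92ca00

Longitude extended square 9; +1 → 10, wraps to 0, carry into subsquare.
Longitude subsquare b = 1; +1 → 2 = c.
Latitude extended square 9; +1 → 10, wraps to 0, carry into subsquare.
Latitude subsquare x = 23; +1 → 24, wraps to 0 = a, carry into square.
Latitude square 1; +1 → 2.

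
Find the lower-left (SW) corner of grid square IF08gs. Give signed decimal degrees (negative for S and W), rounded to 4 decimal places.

-31.2500, -19.5000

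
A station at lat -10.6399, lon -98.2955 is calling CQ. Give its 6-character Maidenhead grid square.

EH09ui

Add 180° to longitude and 90° to latitude: 81.7045, 79.3601.
Field: lon ⌊81.7045/20⌋ = 4 → E; lat ⌊79.3601/10⌋ = 7 → H.
Square: lon ⌊1.7045/2⌋ = 0; lat ⌊9.3601/1⌋ = 9.
Subsquare: lon ⌊1.7045/0.0833333⌋ = 20 → u; lat ⌊0.3601/0.0416667⌋ = 8 → i.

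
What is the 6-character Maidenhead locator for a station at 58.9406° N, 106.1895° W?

DO68vw

Shift to the Maidenhead origin (180°W, 90°S): lon 73.8105, lat 148.9406.
Field: lon ⌊73.8105/20⌋ = 3 → D; lat ⌊148.9406/10⌋ = 14 → O.
Square: lon ⌊13.8105/2⌋ = 6; lat ⌊8.9406/1⌋ = 8.
Subsquare: lon ⌊1.8105/0.0833333⌋ = 21 → v; lat ⌊0.9406/0.0416667⌋ = 22 → w.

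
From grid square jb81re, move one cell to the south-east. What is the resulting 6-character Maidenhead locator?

Longitude subsquare r = 17; +1 → 18 = s.
Latitude subsquare e = 4; −1 → 3 = d.

JB81sd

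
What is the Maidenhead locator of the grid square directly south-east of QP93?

RP02

Longitude square 9; +1 → 10, wraps to 0, carry into field.
Longitude field Q = 16; +1 → 17 = R.
Latitude square 3; −1 → 2.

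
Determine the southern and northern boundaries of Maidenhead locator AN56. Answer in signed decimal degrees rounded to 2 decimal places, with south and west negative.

46.00, 47.00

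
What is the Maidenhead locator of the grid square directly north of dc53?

Latitude square 3; +1 → 4.
The longitude characters are unchanged.

DC54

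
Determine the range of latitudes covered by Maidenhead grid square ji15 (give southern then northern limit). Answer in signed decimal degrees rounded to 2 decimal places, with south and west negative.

Field J=9, I=8: +9·20° lon, +8·10° lat → SW at lon 0°, lat -10°.
Square 1, 5: +1·2° lon, +5·1° lat → SW at lon 2°, lat -5°.
Cell spans 2° lon × 1° lat.
south -5.00, north -4.00.

-5.00, -4.00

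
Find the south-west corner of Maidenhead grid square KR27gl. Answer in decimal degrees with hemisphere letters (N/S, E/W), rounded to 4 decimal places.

Field K=10, R=17: +10·20° lon, +17·10° lat → SW at lon 20°, lat 80°.
Square 2, 7: +2·2° lon, +7·1° lat → SW at lon 24°, lat 87°.
Subsquare g=6, l=11: +6·0.0833333° lon, +11·0.0416667° lat → SW at lon 24.5°, lat 87.4583°.
latitude 87.4583° N, longitude 24.5000° E.

87.4583° N, 24.5000° E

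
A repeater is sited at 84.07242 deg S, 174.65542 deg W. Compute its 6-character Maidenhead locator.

Shift to the Maidenhead origin (180°W, 90°S): lon 5.3446, lat 5.9276.
Field: lon ⌊5.3446/20⌋ = 0 → A; lat ⌊5.9276/10⌋ = 0 → A.
Square: lon ⌊5.3446/2⌋ = 2; lat ⌊5.9276/1⌋ = 5.
Subsquare: lon ⌊1.3446/0.0833333⌋ = 16 → q; lat ⌊0.9276/0.0416667⌋ = 22 → w.

AA25qw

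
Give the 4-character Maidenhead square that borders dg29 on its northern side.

Latitude square 9; +1 → 10, wraps to 0, carry into field.
Latitude field G = 6; +1 → 7 = H.
The longitude characters are unchanged.

DH20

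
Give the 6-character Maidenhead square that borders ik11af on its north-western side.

IK01xg

Longitude subsquare a = 0; −1 → -1, wraps to 23 = x, carry into square.
Longitude square 1; −1 → 0.
Latitude subsquare f = 5; +1 → 6 = g.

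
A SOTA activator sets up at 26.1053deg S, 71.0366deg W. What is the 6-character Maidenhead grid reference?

Offset from 180°W / 90°S: lon 108.9634°, lat 63.8947°.
Field: 108.9634/20 → 5 → F, 63.8947/10 → 6 → G; chars FG.
Square: 8.9634/2 → 4, 3.8947/1 → 3; chars 43.
Subsquare: 0.9634/0.0833333 → 11 → l, 0.8947/0.0416667 → 21 → v; chars lv.

FG43lv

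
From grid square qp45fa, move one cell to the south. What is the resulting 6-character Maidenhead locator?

Latitude subsquare a = 0; −1 → -1, wraps to 23 = x, carry into square.
Latitude square 5; −1 → 4.
The longitude characters are unchanged.

QP44fx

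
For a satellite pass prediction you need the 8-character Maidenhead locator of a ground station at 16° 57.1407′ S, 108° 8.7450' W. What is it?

DH53wb21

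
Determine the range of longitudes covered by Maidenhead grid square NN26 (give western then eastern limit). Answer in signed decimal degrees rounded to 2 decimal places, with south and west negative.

84.00, 86.00

Field N=13, N=13: +13·20° lon, +13·10° lat → SW at lon 80°, lat 40°.
Square 2, 6: +2·2° lon, +6·1° lat → SW at lon 84°, lat 46°.
Cell spans 2° lon × 1° lat.
west 84.00, east 86.00.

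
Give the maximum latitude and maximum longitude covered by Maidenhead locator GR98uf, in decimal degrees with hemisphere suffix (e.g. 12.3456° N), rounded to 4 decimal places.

Field G=6, R=17: +6·20° lon, +17·10° lat → SW at lon -60°, lat 80°.
Square 9, 8: +9·2° lon, +8·1° lat → SW at lon -42°, lat 88°.
Subsquare u=20, f=5: +20·0.0833333° lon, +5·0.0416667° lat → SW at lon -40.3333°, lat 88.2083°.
Cell spans 0.0833333° lon × 0.0416667° lat. NE corner is SW corner plus one full cell.
latitude 88.2500° N, longitude 40.2500° W.

88.2500° N, 40.2500° W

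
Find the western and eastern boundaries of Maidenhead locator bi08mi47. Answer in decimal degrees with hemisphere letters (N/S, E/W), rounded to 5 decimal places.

158.96667° W, 158.95833° W

Field B=1, I=8: +1·20° lon, +8·10° lat → SW at lon -160°, lat -10°.
Square 0, 8: +0·2° lon, +8·1° lat → SW at lon -160°, lat -2°.
Subsquare m=12, i=8: +12·0.0833333° lon, +8·0.0416667° lat → SW at lon -159°, lat -1.66667°.
Extended square 4, 7: +4·0.00833333° lon, +7·0.00416667° lat → SW at lon -158.967°, lat -1.6375°.
Cell spans 0.00833333° lon × 0.00416667° lat.
west 158.96667° W, east 158.95833° W.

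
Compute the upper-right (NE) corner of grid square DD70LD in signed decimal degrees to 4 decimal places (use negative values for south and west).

-59.8333, -105.0000

Field D=3, D=3: +3·20° lon, +3·10° lat → SW at lon -120°, lat -60°.
Square 7, 0: +7·2° lon, +0·1° lat → SW at lon -106°, lat -60°.
Subsquare l=11, d=3: +11·0.0833333° lon, +3·0.0416667° lat → SW at lon -105.083°, lat -59.875°.
Cell spans 0.0833333° lon × 0.0416667° lat. NE corner is SW corner plus one full cell.
latitude -59.8333, longitude -105.0000.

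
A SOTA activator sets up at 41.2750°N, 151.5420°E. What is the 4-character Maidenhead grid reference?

Add 180° to longitude and 90° to latitude: 331.54, 131.28.
Field (20°×10°, letters A–R): lon ⌊331.54/20⌋ = 16 → Q; lat ⌊131.28/10⌋ = 13 → N.
Square (2°×1°, digits 0–9): lon ⌊11.54/2⌋ = 5; lat ⌊1.28/1⌋ = 1.

QN51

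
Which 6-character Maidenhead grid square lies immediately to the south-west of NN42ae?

Longitude subsquare a = 0; −1 → -1, wraps to 23 = x, carry into square.
Longitude square 4; −1 → 3.
Latitude subsquare e = 4; −1 → 3 = d.

NN32xd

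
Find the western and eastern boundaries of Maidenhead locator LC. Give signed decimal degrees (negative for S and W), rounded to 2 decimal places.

40.00, 60.00

Field L=11, C=2: +11·20° lon, +2·10° lat → SW at lon 40°, lat -70°.
Cell spans 20° lon × 10° lat.
west 40.00, east 60.00.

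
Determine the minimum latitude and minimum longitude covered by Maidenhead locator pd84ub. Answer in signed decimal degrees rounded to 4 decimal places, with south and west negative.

-55.9583, 137.6667

Field P=15, D=3: +15·20° lon, +3·10° lat → SW at lon 120°, lat -60°.
Square 8, 4: +8·2° lon, +4·1° lat → SW at lon 136°, lat -56°.
Subsquare u=20, b=1: +20·0.0833333° lon, +1·0.0416667° lat → SW at lon 137.667°, lat -55.9583°.
latitude -55.9583, longitude 137.6667.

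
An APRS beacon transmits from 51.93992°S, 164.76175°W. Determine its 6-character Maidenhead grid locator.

AD78ob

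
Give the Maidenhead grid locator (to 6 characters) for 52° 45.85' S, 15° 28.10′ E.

Offset from 180°W / 90°S: lon 195.4683°, lat 37.2358°.
Field (20°×10°, letters A–R): lon ⌊195.4683/20⌋ = 9 → J; lat ⌊37.2358/10⌋ = 3 → D.
Square (2°×1°, digits 0–9): lon ⌊15.4683/2⌋ = 7; lat ⌊7.2358/1⌋ = 7.
Subsquare (5′×2.5′, letters a–x): lon ⌊1.4683/0.0833333⌋ = 17 → r; lat ⌊0.2358/0.0416667⌋ = 5 → f.

JD77rf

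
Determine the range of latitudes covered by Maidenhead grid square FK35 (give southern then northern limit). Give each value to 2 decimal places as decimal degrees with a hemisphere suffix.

Field F=5, K=10: +5·20° lon, +10·10° lat → SW at lon -80°, lat 10°.
Square 3, 5: +3·2° lon, +5·1° lat → SW at lon -74°, lat 15°.
Cell spans 2° lon × 1° lat.
south 15.00° N, north 16.00° N.

15.00° N, 16.00° N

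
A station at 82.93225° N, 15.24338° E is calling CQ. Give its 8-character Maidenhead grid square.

JR72ow93

Add 180° to longitude and 90° to latitude: 195.24338, 172.93225.
Field: lon ⌊195.24338/20⌋ = 9 → J; lat ⌊172.93225/10⌋ = 17 → R.
Square: lon ⌊15.24338/2⌋ = 7; lat ⌊2.93225/1⌋ = 2.
Subsquare: lon ⌊1.24338/0.0833333⌋ = 14 → o; lat ⌊0.93225/0.0416667⌋ = 22 → w.
Extended square: lon ⌊0.07671/0.00833333⌋ = 9; lat ⌊0.01558/0.00416667⌋ = 3.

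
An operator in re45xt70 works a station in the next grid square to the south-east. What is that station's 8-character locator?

RE45xs89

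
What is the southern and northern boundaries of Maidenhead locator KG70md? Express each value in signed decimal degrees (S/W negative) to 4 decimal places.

Field K=10, G=6: +10·20° lon, +6·10° lat → SW at lon 20°, lat -30°.
Square 7, 0: +7·2° lon, +0·1° lat → SW at lon 34°, lat -30°.
Subsquare m=12, d=3: +12·0.0833333° lon, +3·0.0416667° lat → SW at lon 35°, lat -29.875°.
Cell spans 0.0833333° lon × 0.0416667° lat.
south -29.8750, north -29.8333.

-29.8750, -29.8333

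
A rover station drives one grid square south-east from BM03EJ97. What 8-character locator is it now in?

BM03fj06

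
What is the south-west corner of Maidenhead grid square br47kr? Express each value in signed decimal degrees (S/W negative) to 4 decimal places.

Field B=1, R=17: +1·20° lon, +17·10° lat → SW at lon -160°, lat 80°.
Square 4, 7: +4·2° lon, +7·1° lat → SW at lon -152°, lat 87°.
Subsquare k=10, r=17: +10·0.0833333° lon, +17·0.0416667° lat → SW at lon -151.167°, lat 87.7083°.
latitude 87.7083, longitude -151.1667.

87.7083, -151.1667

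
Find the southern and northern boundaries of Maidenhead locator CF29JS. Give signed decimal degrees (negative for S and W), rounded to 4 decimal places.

Field C=2, F=5: +2·20° lon, +5·10° lat → SW at lon -140°, lat -40°.
Square 2, 9: +2·2° lon, +9·1° lat → SW at lon -136°, lat -31°.
Subsquare j=9, s=18: +9·0.0833333° lon, +18·0.0416667° lat → SW at lon -135.25°, lat -30.25°.
Cell spans 0.0833333° lon × 0.0416667° lat.
south -30.2500, north -30.2083.

-30.2500, -30.2083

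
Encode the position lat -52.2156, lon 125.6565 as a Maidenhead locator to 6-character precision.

PD27ts

Add 180° to longitude and 90° to latitude: 305.6565, 37.7844.
Field: 305.6565/20 → 15 → P, 37.7844/10 → 3 → D; chars PD.
Square: 5.6565/2 → 2, 7.7844/1 → 7; chars 27.
Subsquare: 1.6565/0.0833333 → 19 → t, 0.7844/0.0416667 → 18 → s; chars ts.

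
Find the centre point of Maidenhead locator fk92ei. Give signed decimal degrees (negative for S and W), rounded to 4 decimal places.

12.3542, -61.6250

Field F=5, K=10: +5·20° lon, +10·10° lat → SW at lon -80°, lat 10°.
Square 9, 2: +9·2° lon, +2·1° lat → SW at lon -62°, lat 12°.
Subsquare e=4, i=8: +4·0.0833333° lon, +8·0.0416667° lat → SW at lon -61.6667°, lat 12.3333°.
Cell spans 0.0833333° lon × 0.0416667° lat. Centre is SW corner plus half of each.
latitude 12.3542, longitude -61.6250.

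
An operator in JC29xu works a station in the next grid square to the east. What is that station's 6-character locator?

Longitude subsquare x = 23; +1 → 24, wraps to 0 = a, carry into square.
Longitude square 2; +1 → 3.
The latitude characters are unchanged.

JC39au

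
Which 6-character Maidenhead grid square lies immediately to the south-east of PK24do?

PK24en

Longitude subsquare d = 3; +1 → 4 = e.
Latitude subsquare o = 14; −1 → 13 = n.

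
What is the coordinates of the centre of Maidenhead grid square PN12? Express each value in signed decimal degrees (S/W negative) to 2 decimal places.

42.50, 123.00

Field P=15, N=13: +15·20° lon, +13·10° lat → SW at lon 120°, lat 40°.
Square 1, 2: +1·2° lon, +2·1° lat → SW at lon 122°, lat 42°.
Cell spans 2° lon × 1° lat. Centre is SW corner plus half of each.
latitude 42.50, longitude 123.00.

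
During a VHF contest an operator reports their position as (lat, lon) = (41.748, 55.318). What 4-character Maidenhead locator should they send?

Add 180° to longitude and 90° to latitude: 235.32, 131.75.
Field: lon ⌊235.32/20⌋ = 11 → L; lat ⌊131.75/10⌋ = 13 → N.
Square: lon ⌊15.32/2⌋ = 7; lat ⌊1.75/1⌋ = 1.

LN71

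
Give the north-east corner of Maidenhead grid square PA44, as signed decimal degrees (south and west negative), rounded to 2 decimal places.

Field P=15, A=0: +15·20° lon, +0·10° lat → SW at lon 120°, lat -90°.
Square 4, 4: +4·2° lon, +4·1° lat → SW at lon 128°, lat -86°.
Cell spans 2° lon × 1° lat. NE corner is SW corner plus one full cell.
latitude -85.00, longitude 130.00.

-85.00, 130.00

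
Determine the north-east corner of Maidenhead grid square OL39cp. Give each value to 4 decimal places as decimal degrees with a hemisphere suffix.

29.6667° N, 106.2500° E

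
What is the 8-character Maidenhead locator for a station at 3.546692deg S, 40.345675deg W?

GI96tk88

Offset from 180°W / 90°S: lon 139.65433°, lat 86.45331°.
Field (20°×10°, letters A–R): 139.65433/20 → 6 → G, 86.45331/10 → 8 → I; chars GI.
Square (2°×1°, digits 0–9): 19.65433/2 → 9, 6.45331/1 → 6; chars 96.
Subsquare (5′×2.5′, letters a–x): 1.65433/0.0833333 → 19 → t, 0.45331/0.0416667 → 10 → k; chars tk.
Extended square (30″×15″, digits 0–9): 0.07099/0.00833333 → 8, 0.03664/0.00416667 → 8; chars 88.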